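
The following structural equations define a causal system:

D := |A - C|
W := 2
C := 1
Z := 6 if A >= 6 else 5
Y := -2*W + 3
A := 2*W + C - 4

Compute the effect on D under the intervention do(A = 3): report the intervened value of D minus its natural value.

do(A=3) replaces the equation A := 2*W + C - 4 with the constant A = 3.
D = |A - C|  [with A=3, C=1]  = 2
Without intervention: A = 2*W + C - 4  [with W=2, C=1]  = 1; D = |A - C|  [with A=1, C=1]  = 0.
Change = 2 − 0 = 2.

2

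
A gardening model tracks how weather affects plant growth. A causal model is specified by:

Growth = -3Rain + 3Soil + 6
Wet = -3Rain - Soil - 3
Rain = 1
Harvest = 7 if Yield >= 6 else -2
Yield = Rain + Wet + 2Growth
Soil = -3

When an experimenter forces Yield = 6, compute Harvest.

The intervention breaks the incoming arrows to Yield: Yield = Rain + Wet + 2Growth no longer applies, and Yield = 6.
Harvest = 7 if Yield >= 6 else -2  [with Yield=6]  = 7

7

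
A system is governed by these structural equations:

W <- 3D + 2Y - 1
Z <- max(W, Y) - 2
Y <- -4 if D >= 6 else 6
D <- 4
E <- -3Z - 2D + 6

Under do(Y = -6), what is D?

4

Under do(Y=-6), the mechanism Y <- -4 if D >= 6 else 6 is discarded; Y is fixed at -6.
D is not downstream of the intervention, so its value is determined by the original equations.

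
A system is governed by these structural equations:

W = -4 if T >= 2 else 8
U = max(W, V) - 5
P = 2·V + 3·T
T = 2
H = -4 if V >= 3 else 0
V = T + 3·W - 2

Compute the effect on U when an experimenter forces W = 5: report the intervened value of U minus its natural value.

19

Under do(W=5), the mechanism W = -4 if T >= 2 else 8 is discarded; W is fixed at 5.
V = T + 3·W - 2  [with T=2, W=5]  = 15
U = max(W, V) - 5  [with W=5, V=15]  = 10
Without intervention: W = -4 if T >= 2 else 8  [with T=2]  = -4; V = T + 3·W - 2  [with T=2, W=-4]  = -12; U = max(W, V) - 5  [with W=-4, V=-12]  = -9.
Change = 10 − (-9) = 19.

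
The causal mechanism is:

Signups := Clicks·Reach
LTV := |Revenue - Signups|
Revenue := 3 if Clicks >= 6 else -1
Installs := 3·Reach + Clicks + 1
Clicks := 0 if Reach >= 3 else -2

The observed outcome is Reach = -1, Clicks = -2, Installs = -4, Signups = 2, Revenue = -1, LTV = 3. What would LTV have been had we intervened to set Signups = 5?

Under do(Signups=5), the mechanism Signups := Clicks·Reach is discarded; Signups is fixed at 5.
Clicks = 0 if Reach >= 3 else -2  [with Reach=-1]  = -2
Revenue = 3 if Clicks >= 6 else -1  [with Clicks=-2]  = -1
LTV = |Revenue - Signups|  [with Revenue=-1, Signups=5]  = 6

6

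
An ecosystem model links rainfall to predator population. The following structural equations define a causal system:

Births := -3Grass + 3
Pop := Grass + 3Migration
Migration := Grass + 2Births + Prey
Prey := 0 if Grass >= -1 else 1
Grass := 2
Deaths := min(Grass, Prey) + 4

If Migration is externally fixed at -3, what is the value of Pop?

The intervention breaks the incoming arrows to Migration: Migration := Grass + 2Births + Prey no longer applies, and Migration = -3.
Pop = Grass + 3Migration  [with Grass=2, Migration=-3]  = -7

-7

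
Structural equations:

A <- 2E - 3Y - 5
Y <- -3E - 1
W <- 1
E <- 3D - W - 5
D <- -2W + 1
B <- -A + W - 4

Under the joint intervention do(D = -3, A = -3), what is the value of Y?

44

The joint intervention fixes D = -3, A = -3, removing each variable's own equation.
E = 3D - W - 5  [with D=-3, W=1]  = -15
Y = -3E - 1  [with E=-15]  = 44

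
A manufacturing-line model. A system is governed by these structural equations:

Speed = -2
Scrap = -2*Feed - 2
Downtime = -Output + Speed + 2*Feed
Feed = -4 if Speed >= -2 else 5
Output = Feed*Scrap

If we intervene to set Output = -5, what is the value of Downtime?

-5

Intervening sets Output = -5 and removes its equation (Output = Feed*Scrap).
Feed = -4 if Speed >= -2 else 5  [with Speed=-2]  = -4
Downtime = -Output + Speed + 2*Feed  [with Output=-5, Speed=-2, Feed=-4]  = -5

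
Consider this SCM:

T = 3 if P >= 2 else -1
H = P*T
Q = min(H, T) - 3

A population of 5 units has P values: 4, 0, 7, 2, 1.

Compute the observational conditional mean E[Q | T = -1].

-4

Conditioning on T=-1 selects the 2 unit(s) with P ∈ {0, 1}. Their Q values: -4, -4. Mean = -4.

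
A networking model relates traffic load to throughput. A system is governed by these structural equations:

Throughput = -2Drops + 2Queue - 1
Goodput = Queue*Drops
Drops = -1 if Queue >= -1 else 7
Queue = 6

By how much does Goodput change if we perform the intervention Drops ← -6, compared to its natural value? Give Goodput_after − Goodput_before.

-30

Under do(Drops=-6), the mechanism Drops = -1 if Queue >= -1 else 7 is discarded; Drops is fixed at -6.
Goodput = Queue*Drops  [with Queue=6, Drops=-6]  = -36
Without intervention: Drops = -1 if Queue >= -1 else 7  [with Queue=6]  = -1; Goodput = Queue*Drops  [with Queue=6, Drops=-1]  = -6.
Change = -36 − (-6) = -30.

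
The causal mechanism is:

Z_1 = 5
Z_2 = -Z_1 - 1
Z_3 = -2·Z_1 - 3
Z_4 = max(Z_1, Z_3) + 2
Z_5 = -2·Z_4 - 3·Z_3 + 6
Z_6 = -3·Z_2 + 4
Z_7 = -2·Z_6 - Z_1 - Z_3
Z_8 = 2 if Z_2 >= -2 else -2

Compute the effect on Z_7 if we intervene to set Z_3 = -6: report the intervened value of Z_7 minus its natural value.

-7

The intervention breaks the incoming arrows to Z_3: Z_3 = -2·Z_1 - 3 no longer applies, and Z_3 = -6.
Z_2 = -Z_1 - 1  [with Z_1=5]  = -6
Z_6 = -3·Z_2 + 4  [with Z_2=-6]  = 22
Z_7 = -2·Z_6 - Z_1 - Z_3  [with Z_6=22, Z_1=5, Z_3=-6]  = -43
Without intervention: Z_2 = -Z_1 - 1  [with Z_1=5]  = -6; Z_3 = -2·Z_1 - 3  [with Z_1=5]  = -13; Z_6 = -3·Z_2 + 4  [with Z_2=-6]  = 22; Z_7 = -2·Z_6 - Z_1 - Z_3  [with Z_6=22, Z_1=5, Z_3=-13]  = -36.
Change = -43 − (-36) = -7.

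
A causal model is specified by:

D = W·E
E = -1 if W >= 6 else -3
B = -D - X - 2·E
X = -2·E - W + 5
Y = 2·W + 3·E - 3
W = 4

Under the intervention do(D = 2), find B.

-3

do(D=2) replaces the equation D = W·E with the constant D = 2.
E = -1 if W >= 6 else -3  [with W=4]  = -3
X = -2·E - W + 5  [with E=-3, W=4]  = 7
B = -D - X - 2·E  [with D=2, X=7, E=-3]  = -3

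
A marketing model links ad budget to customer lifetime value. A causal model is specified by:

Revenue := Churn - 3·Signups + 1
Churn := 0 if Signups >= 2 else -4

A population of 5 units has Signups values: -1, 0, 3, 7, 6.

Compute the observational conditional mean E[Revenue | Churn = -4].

Observing Churn=-4 restricts to units where Churn's equation naturally yields -4: Signups ∈ {-1, 0}. In that subpopulation Revenue = 0, -3, mean -1.5.

-1.5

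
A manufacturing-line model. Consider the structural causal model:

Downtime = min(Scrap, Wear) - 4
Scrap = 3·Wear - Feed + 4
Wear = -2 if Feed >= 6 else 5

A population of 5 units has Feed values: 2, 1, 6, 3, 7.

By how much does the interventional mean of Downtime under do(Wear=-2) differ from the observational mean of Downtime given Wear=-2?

do(Wear=-2) breaks Wear's dependence on Feed. With Wear=-2 fixed, Downtime across the units is -8, -7, -12, -9, -13, mean -9.8.
E[Downtime|Wear=-2] averages over only the 2 units with Wear=-2 (Feed = 6, 7): Downtime = -12, -13, mean -12.5.
Difference = -9.8 − (-12.5) = 2.7.

2.7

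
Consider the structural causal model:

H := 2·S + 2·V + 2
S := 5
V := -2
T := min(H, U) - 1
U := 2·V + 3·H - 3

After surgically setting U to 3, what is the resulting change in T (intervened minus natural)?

-5

Intervening sets U = 3 and removes its equation (U := 2·V + 3·H - 3).
H = 2·S + 2·V + 2  [with S=5, V=-2]  = 8
T = min(H, U) - 1  [with H=8, U=3]  = 2
Without intervention: H = 2·S + 2·V + 2  [with S=5, V=-2]  = 8; U = 2·V + 3·H - 3  [with V=-2, H=8]  = 17; T = min(H, U) - 1  [with H=8, U=17]  = 7.
Change = 2 − 7 = -5.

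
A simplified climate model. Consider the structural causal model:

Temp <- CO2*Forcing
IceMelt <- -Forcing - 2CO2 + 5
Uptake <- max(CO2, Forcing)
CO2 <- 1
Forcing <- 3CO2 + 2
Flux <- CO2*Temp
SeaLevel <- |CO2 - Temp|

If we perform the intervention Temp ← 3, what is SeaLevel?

do(Temp=3) replaces the equation Temp <- CO2*Forcing with the constant Temp = 3.
SeaLevel = |CO2 - Temp|  [with CO2=1, Temp=3]  = 2

2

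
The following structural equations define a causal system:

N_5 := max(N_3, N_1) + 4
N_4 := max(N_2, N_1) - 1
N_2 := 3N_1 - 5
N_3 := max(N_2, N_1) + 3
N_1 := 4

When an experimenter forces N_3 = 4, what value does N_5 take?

do(N_3=4) replaces the equation N_3 := max(N_2, N_1) + 3 with the constant N_3 = 4.
N_5 = max(N_3, N_1) + 4  [with N_3=4, N_1=4]  = 8

8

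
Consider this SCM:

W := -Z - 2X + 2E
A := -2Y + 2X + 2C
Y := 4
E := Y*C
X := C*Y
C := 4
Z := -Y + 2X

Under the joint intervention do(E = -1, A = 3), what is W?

Under do(E = -1, A = 3), each intervened variable's structural equation is replaced by its fixed value.
X = C*Y  [with C=4, Y=4]  = 16
Z = -Y + 2X  [with Y=4, X=16]  = 28
W = -Z - 2X + 2E  [with Z=28, X=16, E=-1]  = -62

-62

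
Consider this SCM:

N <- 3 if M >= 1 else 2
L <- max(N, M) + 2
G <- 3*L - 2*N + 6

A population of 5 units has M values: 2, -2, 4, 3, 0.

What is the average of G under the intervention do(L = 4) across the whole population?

The intervention sets L=4 in all 5 units regardless of M. Recomputing G per unit gives 12, 14, 12, 12, 14; average 12.8.

12.8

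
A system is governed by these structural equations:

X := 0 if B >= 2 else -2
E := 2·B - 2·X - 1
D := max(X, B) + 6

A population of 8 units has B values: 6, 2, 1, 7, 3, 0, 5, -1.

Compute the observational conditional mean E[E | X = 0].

Conditioning on X=0 selects the 5 unit(s) with B ∈ {6, 2, 7, 3, 5}. Their E values: 11, 3, 13, 5, 9. Mean = 8.2.

8.2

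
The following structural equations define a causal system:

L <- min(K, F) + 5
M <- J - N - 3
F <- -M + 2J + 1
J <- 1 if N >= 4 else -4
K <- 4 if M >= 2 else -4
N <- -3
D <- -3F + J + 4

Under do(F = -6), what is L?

The intervention breaks the incoming arrows to F: F <- -M + 2J + 1 no longer applies, and F = -6.
J = 1 if N >= 4 else -4  [with N=-3]  = -4
M = J - N - 3  [with J=-4, N=-3]  = -4
K = 4 if M >= 2 else -4  [with M=-4]  = -4
L = min(K, F) + 5  [with K=-4, F=-6]  = -1

-1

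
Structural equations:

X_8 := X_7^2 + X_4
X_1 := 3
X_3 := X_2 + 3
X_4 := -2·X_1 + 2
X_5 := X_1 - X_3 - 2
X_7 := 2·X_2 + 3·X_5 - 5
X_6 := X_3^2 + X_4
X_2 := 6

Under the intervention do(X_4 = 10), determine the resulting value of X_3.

Under do(X_4=10), the mechanism X_4 := -2·X_1 + 2 is discarded; X_4 is fixed at 10.
Since X_3 is not a descendant of the intervened variable, it is unaffected.
X_3 = X_2 + 3  [with X_2=6]  = 9

9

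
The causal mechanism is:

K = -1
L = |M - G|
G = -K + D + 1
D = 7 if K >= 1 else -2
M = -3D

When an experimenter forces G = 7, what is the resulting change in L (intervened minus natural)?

-5

do(G=7) replaces the equation G = -K + D + 1 with the constant G = 7.
D = 7 if K >= 1 else -2  [with K=-1]  = -2
M = -3D  [with D=-2]  = 6
L = |M - G|  [with M=6, G=7]  = 1
Without intervention: D = 7 if K >= 1 else -2  [with K=-1]  = -2; G = -K + D + 1  [with K=-1, D=-2]  = 0; M = -3D  [with D=-2]  = 6; L = |M - G|  [with M=6, G=0]  = 6.
Change = 1 − 6 = -5.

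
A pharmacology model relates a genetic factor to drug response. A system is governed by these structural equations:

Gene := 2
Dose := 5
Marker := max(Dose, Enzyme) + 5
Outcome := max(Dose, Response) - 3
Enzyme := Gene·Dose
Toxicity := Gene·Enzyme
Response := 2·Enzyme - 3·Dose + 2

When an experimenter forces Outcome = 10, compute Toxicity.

Intervening sets Outcome = 10 and removes its equation (Outcome := max(Dose, Response) - 3).
Since Toxicity is not a descendant of the intervened variable, it is unaffected.
Enzyme = Gene·Dose  [with Gene=2, Dose=5]  = 10
Toxicity = Gene·Enzyme  [with Gene=2, Enzyme=10]  = 20

20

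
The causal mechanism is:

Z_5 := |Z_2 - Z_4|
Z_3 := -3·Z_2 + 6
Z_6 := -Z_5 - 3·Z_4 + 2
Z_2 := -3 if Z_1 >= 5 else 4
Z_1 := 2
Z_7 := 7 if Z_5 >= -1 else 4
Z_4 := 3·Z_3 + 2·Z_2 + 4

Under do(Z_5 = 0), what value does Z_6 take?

The intervention breaks the incoming arrows to Z_5: Z_5 := |Z_2 - Z_4| no longer applies, and Z_5 = 0.
Z_2 = -3 if Z_1 >= 5 else 4  [with Z_1=2]  = 4
Z_3 = -3·Z_2 + 6  [with Z_2=4]  = -6
Z_4 = 3·Z_3 + 2·Z_2 + 4  [with Z_3=-6, Z_2=4]  = -6
Z_6 = -Z_5 - 3·Z_4 + 2  [with Z_5=0, Z_4=-6]  = 20

20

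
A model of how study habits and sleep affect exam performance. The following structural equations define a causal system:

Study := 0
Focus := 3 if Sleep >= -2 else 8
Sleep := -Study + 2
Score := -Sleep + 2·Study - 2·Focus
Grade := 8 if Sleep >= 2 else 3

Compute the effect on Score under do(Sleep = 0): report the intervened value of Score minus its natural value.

Under do(Sleep=0), the mechanism Sleep := -Study + 2 is discarded; Sleep is fixed at 0.
Focus = 3 if Sleep >= -2 else 8  [with Sleep=0]  = 3
Score = -Sleep + 2·Study - 2·Focus  [with Sleep=0, Study=0, Focus=3]  = -6
Without intervention: Sleep = -Study + 2  [with Study=0]  = 2; Focus = 3 if Sleep >= -2 else 8  [with Sleep=2]  = 3; Score = -Sleep + 2·Study - 2·Focus  [with Sleep=2, Study=0, Focus=3]  = -8.
Change = -6 − (-8) = 2.

2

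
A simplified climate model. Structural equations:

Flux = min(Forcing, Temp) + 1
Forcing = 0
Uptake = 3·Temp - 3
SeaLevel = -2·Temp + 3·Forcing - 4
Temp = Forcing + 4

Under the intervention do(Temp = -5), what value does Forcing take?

Under do(Temp=-5), the mechanism Temp = Forcing + 4 is discarded; Temp is fixed at -5.
Forcing is not downstream of the intervention, so its value is determined by the original equations.

0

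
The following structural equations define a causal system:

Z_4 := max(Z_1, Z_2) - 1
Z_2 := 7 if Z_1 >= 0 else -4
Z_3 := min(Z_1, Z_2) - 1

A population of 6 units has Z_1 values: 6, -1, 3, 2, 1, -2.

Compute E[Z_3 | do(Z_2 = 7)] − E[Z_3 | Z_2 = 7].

Under do(Z_2=7), Z_2's equation is replaced by Z_2=7 for every unit. Per-unit Z_3: 5, -2, 2, 1, 0, -3. Mean = 0.5.
Conditioning on Z_2=7 selects the 4 unit(s) with Z_1 ∈ {6, 3, 2, 1}. Their Z_3 values: 5, 2, 1, 0. Mean = 2.
Difference = 0.5 − 2 = -1.5.

-1.5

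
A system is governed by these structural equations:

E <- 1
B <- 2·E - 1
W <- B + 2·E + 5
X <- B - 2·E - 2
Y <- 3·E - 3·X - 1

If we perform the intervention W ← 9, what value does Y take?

11

do(W=9) replaces the equation W <- B + 2·E + 5 with the constant W = 9.
Y is not downstream of the intervention, so its value is determined by the original equations.
B = 2·E - 1  [with E=1]  = 1
X = B - 2·E - 2  [with B=1, E=1]  = -3
Y = 3·E - 3·X - 1  [with E=1, X=-3]  = 11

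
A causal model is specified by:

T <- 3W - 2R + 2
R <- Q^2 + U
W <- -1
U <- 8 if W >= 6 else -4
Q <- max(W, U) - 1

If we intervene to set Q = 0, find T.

7

do(Q=0) replaces the equation Q <- max(W, U) - 1 with the constant Q = 0.
U = 8 if W >= 6 else -4  [with W=-1]  = -4
R = Q^2 + U  [with Q=0, U=-4]  = -4
T = 3W - 2R + 2  [with W=-1, R=-4]  = 7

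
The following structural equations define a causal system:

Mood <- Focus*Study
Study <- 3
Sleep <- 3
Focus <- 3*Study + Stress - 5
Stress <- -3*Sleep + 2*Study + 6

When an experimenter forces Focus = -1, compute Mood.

Intervening sets Focus = -1 and removes its equation (Focus <- 3*Study + Stress - 5).
Mood = Focus*Study  [with Focus=-1, Study=3]  = -3

-3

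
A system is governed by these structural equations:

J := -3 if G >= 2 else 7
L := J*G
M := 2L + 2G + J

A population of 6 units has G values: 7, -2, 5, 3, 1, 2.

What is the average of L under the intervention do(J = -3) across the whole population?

do(J=-3) breaks J's dependence on G. With J=-3 fixed, L across the units is -21, 6, -15, -9, -3, -6, mean -8.

-8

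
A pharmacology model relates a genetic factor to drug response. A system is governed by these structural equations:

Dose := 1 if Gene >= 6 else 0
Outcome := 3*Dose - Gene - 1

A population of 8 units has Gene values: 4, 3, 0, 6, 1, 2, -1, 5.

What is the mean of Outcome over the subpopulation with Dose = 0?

-3

E[Outcome|Dose=0] averages over only the 7 units with Dose=0 (Gene = 4, 3, 0, 1, 2, -1, 5): Outcome = -5, -4, -1, -2, -3, 0, -6, mean -3.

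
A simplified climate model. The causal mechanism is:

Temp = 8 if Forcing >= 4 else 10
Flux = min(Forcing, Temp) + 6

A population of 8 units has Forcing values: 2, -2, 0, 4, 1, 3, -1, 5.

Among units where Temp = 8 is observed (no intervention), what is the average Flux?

10.5

Conditioning on Temp=8 selects the 2 unit(s) with Forcing ∈ {4, 5}. Their Flux values: 10, 11. Mean = 10.5.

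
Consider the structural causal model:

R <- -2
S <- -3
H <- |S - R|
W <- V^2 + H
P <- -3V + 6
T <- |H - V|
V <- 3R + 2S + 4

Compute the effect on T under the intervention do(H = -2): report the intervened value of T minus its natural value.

-3

Under do(H=-2), the mechanism H <- |S - R| is discarded; H is fixed at -2.
V = 3R + 2S + 4  [with R=-2, S=-3]  = -8
T = |H - V|  [with H=-2, V=-8]  = 6
Without intervention: V = 3R + 2S + 4  [with R=-2, S=-3]  = -8; H = |S - R|  [with S=-3, R=-2]  = 1; T = |H - V|  [with H=1, V=-8]  = 9.
Change = 6 − 9 = -3.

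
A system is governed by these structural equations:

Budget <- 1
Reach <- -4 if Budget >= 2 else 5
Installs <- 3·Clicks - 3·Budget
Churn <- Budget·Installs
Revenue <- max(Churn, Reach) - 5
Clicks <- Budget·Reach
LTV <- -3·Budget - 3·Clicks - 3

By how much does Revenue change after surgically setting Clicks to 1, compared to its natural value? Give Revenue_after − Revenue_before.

The intervention breaks the incoming arrows to Clicks: Clicks <- Budget·Reach no longer applies, and Clicks = 1.
Reach = -4 if Budget >= 2 else 5  [with Budget=1]  = 5
Installs = 3·Clicks - 3·Budget  [with Clicks=1, Budget=1]  = 0
Churn = Budget·Installs  [with Budget=1, Installs=0]  = 0
Revenue = max(Churn, Reach) - 5  [with Churn=0, Reach=5]  = 0
Without intervention: Reach = -4 if Budget >= 2 else 5  [with Budget=1]  = 5; Clicks = Budget·Reach  [with Budget=1, Reach=5]  = 5; Installs = 3·Clicks - 3·Budget  [with Clicks=5, Budget=1]  = 12; Churn = Budget·Installs  [with Budget=1, Installs=12]  = 12; Revenue = max(Churn, Reach) - 5  [with Churn=12, Reach=5]  = 7.
Change = 0 − 7 = -7.

-7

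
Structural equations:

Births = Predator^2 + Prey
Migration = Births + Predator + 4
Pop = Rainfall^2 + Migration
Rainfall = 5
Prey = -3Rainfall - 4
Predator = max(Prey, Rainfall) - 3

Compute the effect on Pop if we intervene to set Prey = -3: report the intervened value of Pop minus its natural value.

Under do(Prey=-3), the mechanism Prey = -3Rainfall - 4 is discarded; Prey is fixed at -3.
Predator = max(Prey, Rainfall) - 3  [with Prey=-3, Rainfall=5]  = 2
Births = Predator^2 + Prey  [with Predator=2, Prey=-3]  = 1
Migration = Births + Predator + 4  [with Births=1, Predator=2]  = 7
Pop = Rainfall^2 + Migration  [with Rainfall=5, Migration=7]  = 32
Without intervention: Prey = -3Rainfall - 4  [with Rainfall=5]  = -19; Predator = max(Prey, Rainfall) - 3  [with Prey=-19, Rainfall=5]  = 2; Births = Predator^2 + Prey  [with Predator=2, Prey=-19]  = -15; Migration = Births + Predator + 4  [with Births=-15, Predator=2]  = -9; Pop = Rainfall^2 + Migration  [with Rainfall=5, Migration=-9]  = 16.
Change = 32 − 16 = 16.

16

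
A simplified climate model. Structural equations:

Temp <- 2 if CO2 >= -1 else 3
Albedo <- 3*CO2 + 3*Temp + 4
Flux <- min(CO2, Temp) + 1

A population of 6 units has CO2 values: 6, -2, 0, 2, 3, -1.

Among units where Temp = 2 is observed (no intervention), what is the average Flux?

E[Flux|Temp=2] averages over only the 5 units with Temp=2 (CO2 = 6, 0, 2, 3, -1): Flux = 3, 1, 3, 3, 0, mean 2.

2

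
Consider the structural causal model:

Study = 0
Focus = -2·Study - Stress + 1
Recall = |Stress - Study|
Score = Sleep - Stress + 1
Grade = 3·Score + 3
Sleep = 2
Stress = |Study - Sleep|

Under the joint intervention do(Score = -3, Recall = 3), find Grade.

-6

Under do(Score = -3, Recall = 3), each intervened variable's structural equation is replaced by its fixed value.
Grade = 3·Score + 3  [with Score=-3]  = -6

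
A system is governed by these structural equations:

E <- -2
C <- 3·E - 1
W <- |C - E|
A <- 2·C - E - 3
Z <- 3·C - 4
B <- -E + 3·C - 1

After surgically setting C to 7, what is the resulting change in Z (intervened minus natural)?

do(C=7) replaces the equation C <- 3·E - 1 with the constant C = 7.
Z = 3·C - 4  [with C=7]  = 17
Without intervention: C = 3·E - 1  [with E=-2]  = -7; Z = 3·C - 4  [with C=-7]  = -25.
Change = 17 − (-25) = 42.

42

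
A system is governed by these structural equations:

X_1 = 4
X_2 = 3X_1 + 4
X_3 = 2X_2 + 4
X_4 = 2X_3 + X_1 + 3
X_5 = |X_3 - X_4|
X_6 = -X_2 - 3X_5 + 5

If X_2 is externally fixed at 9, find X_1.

Under do(X_2=9), the mechanism X_2 = 3X_1 + 4 is discarded; X_2 is fixed at 9.
X_1 is not downstream of the intervention, so its value is determined by the original equations.

4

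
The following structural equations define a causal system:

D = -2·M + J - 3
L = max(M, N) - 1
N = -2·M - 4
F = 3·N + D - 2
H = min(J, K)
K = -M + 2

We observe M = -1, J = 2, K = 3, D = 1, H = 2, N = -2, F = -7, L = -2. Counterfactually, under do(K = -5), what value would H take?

do(K=-5) replaces the equation K = -M + 2 with the constant K = -5.
H = min(J, K)  [with J=2, K=-5]  = -5

-5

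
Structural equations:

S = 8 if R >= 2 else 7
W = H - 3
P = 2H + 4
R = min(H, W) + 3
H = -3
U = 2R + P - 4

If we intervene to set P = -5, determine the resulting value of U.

-15

Under do(P=-5), the mechanism P = 2H + 4 is discarded; P is fixed at -5.
W = H - 3  [with H=-3]  = -6
R = min(H, W) + 3  [with H=-3, W=-6]  = -3
U = 2R + P - 4  [with R=-3, P=-5]  = -15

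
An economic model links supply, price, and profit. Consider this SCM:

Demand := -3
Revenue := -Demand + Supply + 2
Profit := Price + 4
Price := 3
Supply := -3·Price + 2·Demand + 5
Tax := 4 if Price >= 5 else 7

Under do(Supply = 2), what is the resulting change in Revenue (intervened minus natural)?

The intervention breaks the incoming arrows to Supply: Supply := -3·Price + 2·Demand + 5 no longer applies, and Supply = 2.
Revenue = -Demand + Supply + 2  [with Demand=-3, Supply=2]  = 7
Without intervention: Supply = -3·Price + 2·Demand + 5  [with Price=3, Demand=-3]  = -10; Revenue = -Demand + Supply + 2  [with Demand=-3, Supply=-10]  = -5.
Change = 7 − (-5) = 12.

12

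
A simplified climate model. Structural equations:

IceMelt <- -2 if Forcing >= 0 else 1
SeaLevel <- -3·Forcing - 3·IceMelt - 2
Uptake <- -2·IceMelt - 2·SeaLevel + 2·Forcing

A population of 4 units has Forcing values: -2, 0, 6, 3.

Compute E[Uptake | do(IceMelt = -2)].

Under do(IceMelt=-2), IceMelt's equation is replaced by IceMelt=-2 for every unit. Per-unit Uptake: -20, -4, 44, 20. Mean = 10.

10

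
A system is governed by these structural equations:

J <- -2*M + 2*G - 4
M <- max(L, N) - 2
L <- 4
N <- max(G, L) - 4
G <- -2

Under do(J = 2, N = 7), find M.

Under do(J = 2, N = 7), each intervened variable's structural equation is replaced by its fixed value.
M = max(L, N) - 2  [with L=4, N=7]  = 5

5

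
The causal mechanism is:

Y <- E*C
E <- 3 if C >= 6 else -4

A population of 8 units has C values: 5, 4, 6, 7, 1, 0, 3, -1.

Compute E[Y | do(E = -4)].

-12.5

Under do(E=-4), E's equation is replaced by E=-4 for every unit. Per-unit Y: -20, -16, -24, -28, -4, 0, -12, 4. Mean = -12.5.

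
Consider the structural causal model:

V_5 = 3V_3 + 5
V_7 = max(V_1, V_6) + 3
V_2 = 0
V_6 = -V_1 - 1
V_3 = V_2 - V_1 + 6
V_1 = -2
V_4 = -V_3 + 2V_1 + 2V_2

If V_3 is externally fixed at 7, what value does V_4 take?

-11

The intervention breaks the incoming arrows to V_3: V_3 = V_2 - V_1 + 6 no longer applies, and V_3 = 7.
V_4 = -V_3 + 2V_1 + 2V_2  [with V_3=7, V_1=-2, V_2=0]  = -11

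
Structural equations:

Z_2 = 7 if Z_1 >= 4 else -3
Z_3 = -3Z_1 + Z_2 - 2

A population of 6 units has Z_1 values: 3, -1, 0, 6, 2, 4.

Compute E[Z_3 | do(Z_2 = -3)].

The intervention sets Z_2=-3 in all 6 units regardless of Z_1. Recomputing Z_3 per unit gives -14, -2, -5, -23, -11, -17; average -12.

-12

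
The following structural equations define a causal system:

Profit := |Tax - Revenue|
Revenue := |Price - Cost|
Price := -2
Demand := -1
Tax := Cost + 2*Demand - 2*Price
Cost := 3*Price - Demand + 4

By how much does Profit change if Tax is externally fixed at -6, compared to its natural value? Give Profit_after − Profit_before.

The intervention breaks the incoming arrows to Tax: Tax := Cost + 2*Demand - 2*Price no longer applies, and Tax = -6.
Cost = 3*Price - Demand + 4  [with Price=-2, Demand=-1]  = -1
Revenue = |Price - Cost|  [with Price=-2, Cost=-1]  = 1
Profit = |Tax - Revenue|  [with Tax=-6, Revenue=1]  = 7
Without intervention: Cost = 3*Price - Demand + 4  [with Price=-2, Demand=-1]  = -1; Revenue = |Price - Cost|  [with Price=-2, Cost=-1]  = 1; Tax = Cost + 2*Demand - 2*Price  [with Cost=-1, Demand=-1, Price=-2]  = 1; Profit = |Tax - Revenue|  [with Tax=1, Revenue=1]  = 0.
Change = 7 − 0 = 7.

7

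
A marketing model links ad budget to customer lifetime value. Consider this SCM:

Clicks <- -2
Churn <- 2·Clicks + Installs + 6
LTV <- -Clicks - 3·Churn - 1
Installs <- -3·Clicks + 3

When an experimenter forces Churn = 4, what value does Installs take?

Under do(Churn=4), the mechanism Churn <- 2·Clicks + Installs + 6 is discarded; Churn is fixed at 4.
Since Installs is not a descendant of the intervened variable, it is unaffected.
Installs = -3·Clicks + 3  [with Clicks=-2]  = 9

9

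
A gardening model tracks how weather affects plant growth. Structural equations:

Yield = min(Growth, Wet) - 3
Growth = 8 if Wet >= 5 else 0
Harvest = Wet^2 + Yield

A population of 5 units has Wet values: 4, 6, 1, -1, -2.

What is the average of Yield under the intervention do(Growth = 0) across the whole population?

Under do(Growth=0), Growth's equation is replaced by Growth=0 for every unit. Per-unit Yield: -3, -3, -3, -4, -5. Mean = -3.6.

-3.6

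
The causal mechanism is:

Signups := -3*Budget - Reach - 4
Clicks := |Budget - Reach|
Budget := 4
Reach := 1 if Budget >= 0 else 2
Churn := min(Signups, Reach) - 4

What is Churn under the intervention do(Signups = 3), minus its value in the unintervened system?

Intervening sets Signups = 3 and removes its equation (Signups := -3*Budget - Reach - 4).
Reach = 1 if Budget >= 0 else 2  [with Budget=4]  = 1
Churn = min(Signups, Reach) - 4  [with Signups=3, Reach=1]  = -3
Without intervention: Reach = 1 if Budget >= 0 else 2  [with Budget=4]  = 1; Signups = -3*Budget - Reach - 4  [with Budget=4, Reach=1]  = -17; Churn = min(Signups, Reach) - 4  [with Signups=-17, Reach=1]  = -21.
Change = -3 − (-21) = 18.

18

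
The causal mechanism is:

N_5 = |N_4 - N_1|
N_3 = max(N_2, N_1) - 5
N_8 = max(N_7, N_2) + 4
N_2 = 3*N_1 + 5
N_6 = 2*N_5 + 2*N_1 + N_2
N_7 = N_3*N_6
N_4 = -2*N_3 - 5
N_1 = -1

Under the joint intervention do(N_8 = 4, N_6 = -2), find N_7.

6

Setting N_8 = 4, N_6 = -2 by intervention discards those variables' equations.
N_2 = 3*N_1 + 5  [with N_1=-1]  = 2
N_3 = max(N_2, N_1) - 5  [with N_2=2, N_1=-1]  = -3
N_7 = N_3*N_6  [with N_3=-3, N_6=-2]  = 6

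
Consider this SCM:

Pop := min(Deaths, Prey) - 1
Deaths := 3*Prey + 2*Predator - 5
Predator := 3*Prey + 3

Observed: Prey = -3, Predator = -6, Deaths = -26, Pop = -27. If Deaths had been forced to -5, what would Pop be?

The intervention breaks the incoming arrows to Deaths: Deaths := 3*Prey + 2*Predator - 5 no longer applies, and Deaths = -5.
Pop = min(Deaths, Prey) - 1  [with Deaths=-5, Prey=-3]  = -6

-6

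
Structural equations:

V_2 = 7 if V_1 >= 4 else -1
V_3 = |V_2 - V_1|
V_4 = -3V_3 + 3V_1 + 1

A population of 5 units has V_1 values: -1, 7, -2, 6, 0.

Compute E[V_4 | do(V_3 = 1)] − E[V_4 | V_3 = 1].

Every unit gets V_3=1 under the intervention. V_4 values become -5, 19, -8, 16, -2; E[V_4|do(V_3=1)] = 4.
Conditioning on V_3=1 selects the 3 unit(s) with V_1 ∈ {-2, 6, 0}. Their V_4 values: -8, 16, -2. Mean = 2.
Difference = 4 − 2 = 2.

2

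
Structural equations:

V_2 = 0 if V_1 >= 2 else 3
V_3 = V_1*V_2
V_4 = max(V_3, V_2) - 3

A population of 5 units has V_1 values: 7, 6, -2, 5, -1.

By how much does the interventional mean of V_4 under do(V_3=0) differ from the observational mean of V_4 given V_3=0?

1.2

Under do(V_3=0), V_3's equation is replaced by V_3=0 for every unit. Per-unit V_4: -3, -3, 0, -3, 0. Mean = -1.8.
Conditioning on V_3=0 selects the 3 unit(s) with V_1 ∈ {7, 6, 5}. Their V_4 values: -3, -3, -3. Mean = -3.
Difference = -1.8 − (-3) = 1.2.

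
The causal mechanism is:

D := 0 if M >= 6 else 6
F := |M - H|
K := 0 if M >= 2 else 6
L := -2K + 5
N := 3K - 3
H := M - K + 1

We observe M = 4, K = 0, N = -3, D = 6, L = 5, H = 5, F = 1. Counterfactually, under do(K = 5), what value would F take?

Under do(K=5), the mechanism K := 0 if M >= 2 else 6 is discarded; K is fixed at 5.
H = M - K + 1  [with M=4, K=5]  = 0
F = |M - H|  [with M=4, H=0]  = 4

4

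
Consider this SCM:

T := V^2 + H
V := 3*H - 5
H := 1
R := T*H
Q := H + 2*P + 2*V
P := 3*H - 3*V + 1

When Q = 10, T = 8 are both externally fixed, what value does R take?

Under do(Q = 10, T = 8), each intervened variable's structural equation is replaced by its fixed value.
R = T*H  [with T=8, H=1]  = 8

8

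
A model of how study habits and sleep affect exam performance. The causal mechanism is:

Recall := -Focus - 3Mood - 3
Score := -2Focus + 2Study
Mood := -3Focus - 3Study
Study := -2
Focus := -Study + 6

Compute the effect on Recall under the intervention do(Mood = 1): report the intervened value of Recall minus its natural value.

-57

Intervening sets Mood = 1 and removes its equation (Mood := -3Focus - 3Study).
Focus = -Study + 6  [with Study=-2]  = 8
Recall = -Focus - 3Mood - 3  [with Focus=8, Mood=1]  = -14
Without intervention: Focus = -Study + 6  [with Study=-2]  = 8; Mood = -3Focus - 3Study  [with Focus=8, Study=-2]  = -18; Recall = -Focus - 3Mood - 3  [with Focus=8, Mood=-18]  = 43.
Change = -14 − 43 = -57.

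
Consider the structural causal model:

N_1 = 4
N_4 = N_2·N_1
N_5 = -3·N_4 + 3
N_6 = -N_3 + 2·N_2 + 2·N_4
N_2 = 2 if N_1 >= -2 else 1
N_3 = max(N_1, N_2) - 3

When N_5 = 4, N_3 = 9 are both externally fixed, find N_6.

The joint intervention fixes N_5 = 4, N_3 = 9, removing each variable's own equation.
N_2 = 2 if N_1 >= -2 else 1  [with N_1=4]  = 2
N_4 = N_2·N_1  [with N_2=2, N_1=4]  = 8
N_6 = -N_3 + 2·N_2 + 2·N_4  [with N_3=9, N_2=2, N_4=8]  = 11

11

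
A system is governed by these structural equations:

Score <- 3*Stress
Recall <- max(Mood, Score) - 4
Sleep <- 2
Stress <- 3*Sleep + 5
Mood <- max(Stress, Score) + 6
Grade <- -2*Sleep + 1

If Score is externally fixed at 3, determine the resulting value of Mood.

The intervention breaks the incoming arrows to Score: Score <- 3*Stress no longer applies, and Score = 3.
Stress = 3*Sleep + 5  [with Sleep=2]  = 11
Mood = max(Stress, Score) + 6  [with Stress=11, Score=3]  = 17

17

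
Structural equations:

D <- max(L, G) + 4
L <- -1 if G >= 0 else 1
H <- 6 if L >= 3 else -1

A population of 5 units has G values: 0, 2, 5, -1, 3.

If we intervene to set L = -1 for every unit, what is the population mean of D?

The intervention sets L=-1 in all 5 units regardless of G. Recomputing D per unit gives 4, 6, 9, 3, 7; average 5.8.

5.8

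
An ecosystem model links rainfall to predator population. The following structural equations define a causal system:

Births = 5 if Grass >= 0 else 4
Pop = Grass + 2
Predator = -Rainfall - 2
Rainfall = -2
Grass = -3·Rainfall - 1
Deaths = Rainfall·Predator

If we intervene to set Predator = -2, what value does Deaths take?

4

do(Predator=-2) replaces the equation Predator = -Rainfall - 2 with the constant Predator = -2.
Deaths = Rainfall·Predator  [with Rainfall=-2, Predator=-2]  = 4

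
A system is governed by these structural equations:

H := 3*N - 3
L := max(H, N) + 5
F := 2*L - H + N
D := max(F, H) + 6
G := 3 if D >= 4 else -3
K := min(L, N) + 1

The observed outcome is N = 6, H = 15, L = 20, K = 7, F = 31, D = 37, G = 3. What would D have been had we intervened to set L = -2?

The intervention breaks the incoming arrows to L: L := max(H, N) + 5 no longer applies, and L = -2.
H = 3*N - 3  [with N=6]  = 15
F = 2*L - H + N  [with L=-2, H=15, N=6]  = -13
D = max(F, H) + 6  [with F=-13, H=15]  = 21

21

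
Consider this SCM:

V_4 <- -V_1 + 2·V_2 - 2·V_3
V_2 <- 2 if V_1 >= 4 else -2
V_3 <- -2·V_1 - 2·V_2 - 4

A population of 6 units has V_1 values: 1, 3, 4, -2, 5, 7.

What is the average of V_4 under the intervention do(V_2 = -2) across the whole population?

do(V_2=-2) breaks V_2's dependence on V_1. With V_2=-2 fixed, V_4 across the units is -1, 5, 8, -10, 11, 17, mean 5.

5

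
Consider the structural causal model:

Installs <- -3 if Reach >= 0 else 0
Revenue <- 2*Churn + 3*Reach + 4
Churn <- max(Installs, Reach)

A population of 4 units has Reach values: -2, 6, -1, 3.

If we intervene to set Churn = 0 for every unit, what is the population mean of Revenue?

8.5

The intervention sets Churn=0 in all 4 units regardless of Reach. Recomputing Revenue per unit gives -2, 22, 1, 13; average 8.5.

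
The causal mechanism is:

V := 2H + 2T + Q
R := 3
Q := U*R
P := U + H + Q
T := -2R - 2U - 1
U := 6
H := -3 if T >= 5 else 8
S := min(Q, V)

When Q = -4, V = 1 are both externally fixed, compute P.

10

Under do(Q = -4, V = 1), each intervened variable's structural equation is replaced by its fixed value.
T = -2R - 2U - 1  [with R=3, U=6]  = -19
H = -3 if T >= 5 else 8  [with T=-19]  = 8
P = U + H + Q  [with U=6, H=8, Q=-4]  = 10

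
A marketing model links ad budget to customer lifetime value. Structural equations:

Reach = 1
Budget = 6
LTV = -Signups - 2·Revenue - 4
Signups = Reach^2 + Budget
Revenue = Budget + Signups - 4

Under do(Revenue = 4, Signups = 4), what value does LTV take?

The joint intervention fixes Revenue = 4, Signups = 4, removing each variable's own equation.
LTV = -Signups - 2·Revenue - 4  [with Signups=4, Revenue=4]  = -16

-16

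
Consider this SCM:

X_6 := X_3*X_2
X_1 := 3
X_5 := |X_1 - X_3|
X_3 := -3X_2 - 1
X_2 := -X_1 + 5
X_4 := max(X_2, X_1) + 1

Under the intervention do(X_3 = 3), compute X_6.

The intervention breaks the incoming arrows to X_3: X_3 := -3X_2 - 1 no longer applies, and X_3 = 3.
X_2 = -X_1 + 5  [with X_1=3]  = 2
X_6 = X_3*X_2  [with X_3=3, X_2=2]  = 6

6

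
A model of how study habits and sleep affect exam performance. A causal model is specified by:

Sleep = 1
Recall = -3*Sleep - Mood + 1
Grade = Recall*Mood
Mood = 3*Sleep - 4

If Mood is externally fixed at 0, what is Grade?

Under do(Mood=0), the mechanism Mood = 3*Sleep - 4 is discarded; Mood is fixed at 0.
Recall = -3*Sleep - Mood + 1  [with Sleep=1, Mood=0]  = -2
Grade = Recall*Mood  [with Recall=-2, Mood=0]  = 0

0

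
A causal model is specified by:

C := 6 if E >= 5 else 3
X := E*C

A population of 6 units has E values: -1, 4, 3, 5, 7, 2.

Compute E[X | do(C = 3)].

10

The intervention sets C=3 in all 6 units regardless of E. Recomputing X per unit gives -3, 12, 9, 15, 21, 6; average 10.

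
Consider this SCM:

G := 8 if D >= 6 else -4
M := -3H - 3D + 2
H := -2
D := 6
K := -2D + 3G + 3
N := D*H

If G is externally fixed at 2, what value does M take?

-10

Under do(G=2), the mechanism G := 8 if D >= 6 else -4 is discarded; G is fixed at 2.
Since M is not a descendant of the intervened variable, it is unaffected.
M = -3H - 3D + 2  [with H=-2, D=6]  = -10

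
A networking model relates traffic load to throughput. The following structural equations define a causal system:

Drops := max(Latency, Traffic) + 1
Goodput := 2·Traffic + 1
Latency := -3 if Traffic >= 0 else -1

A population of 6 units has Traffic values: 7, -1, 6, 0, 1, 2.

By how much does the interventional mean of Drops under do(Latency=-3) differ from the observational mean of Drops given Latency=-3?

Every unit gets Latency=-3 under the intervention. Drops values become 8, 0, 7, 1, 2, 3; E[Drops|do(Latency=-3)] = 3.5.
E[Drops|Latency=-3] averages over only the 5 units with Latency=-3 (Traffic = 7, 6, 0, 1, 2): Drops = 8, 7, 1, 2, 3, mean 4.2.
Difference = 3.5 − 4.2 = -0.7.

-0.7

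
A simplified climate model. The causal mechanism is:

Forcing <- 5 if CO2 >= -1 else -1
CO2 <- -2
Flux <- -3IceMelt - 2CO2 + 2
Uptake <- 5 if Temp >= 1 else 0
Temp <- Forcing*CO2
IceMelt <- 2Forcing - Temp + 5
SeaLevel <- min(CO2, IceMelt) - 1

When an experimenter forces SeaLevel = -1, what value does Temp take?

2

do(SeaLevel=-1) replaces the equation SeaLevel <- min(CO2, IceMelt) - 1 with the constant SeaLevel = -1.
Temp is not downstream of the intervention, so its value is determined by the original equations.
Forcing = 5 if CO2 >= -1 else -1  [with CO2=-2]  = -1
Temp = Forcing*CO2  [with Forcing=-1, CO2=-2]  = 2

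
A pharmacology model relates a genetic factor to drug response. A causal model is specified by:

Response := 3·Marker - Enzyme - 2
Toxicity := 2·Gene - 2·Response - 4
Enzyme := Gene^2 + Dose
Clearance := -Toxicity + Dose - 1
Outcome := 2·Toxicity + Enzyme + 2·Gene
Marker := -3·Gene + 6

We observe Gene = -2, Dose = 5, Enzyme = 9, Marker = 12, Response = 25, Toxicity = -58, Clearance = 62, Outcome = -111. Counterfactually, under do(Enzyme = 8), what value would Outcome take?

-116

The intervention breaks the incoming arrows to Enzyme: Enzyme := Gene^2 + Dose no longer applies, and Enzyme = 8.
Marker = -3·Gene + 6  [with Gene=-2]  = 12
Response = 3·Marker - Enzyme - 2  [with Marker=12, Enzyme=8]  = 26
Toxicity = 2·Gene - 2·Response - 4  [with Gene=-2, Response=26]  = -60
Outcome = 2·Toxicity + Enzyme + 2·Gene  [with Toxicity=-60, Enzyme=8, Gene=-2]  = -116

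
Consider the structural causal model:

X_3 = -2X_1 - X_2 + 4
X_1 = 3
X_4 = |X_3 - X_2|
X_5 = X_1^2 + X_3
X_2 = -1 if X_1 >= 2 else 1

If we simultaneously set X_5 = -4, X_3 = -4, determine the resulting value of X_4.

3

Under do(X_5 = -4, X_3 = -4), each intervened variable's structural equation is replaced by its fixed value.
X_2 = -1 if X_1 >= 2 else 1  [with X_1=3]  = -1
X_4 = |X_3 - X_2|  [with X_3=-4, X_2=-1]  = 3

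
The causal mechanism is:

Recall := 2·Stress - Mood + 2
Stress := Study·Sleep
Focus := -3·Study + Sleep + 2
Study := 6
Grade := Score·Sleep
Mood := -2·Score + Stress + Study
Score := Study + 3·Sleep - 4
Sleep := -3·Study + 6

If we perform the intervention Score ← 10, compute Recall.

Under do(Score=10), the mechanism Score := Study + 3·Sleep - 4 is discarded; Score is fixed at 10.
Sleep = -3·Study + 6  [with Study=6]  = -12
Stress = Study·Sleep  [with Study=6, Sleep=-12]  = -72
Mood = -2·Score + Stress + Study  [with Score=10, Stress=-72, Study=6]  = -86
Recall = 2·Stress - Mood + 2  [with Stress=-72, Mood=-86]  = -56

-56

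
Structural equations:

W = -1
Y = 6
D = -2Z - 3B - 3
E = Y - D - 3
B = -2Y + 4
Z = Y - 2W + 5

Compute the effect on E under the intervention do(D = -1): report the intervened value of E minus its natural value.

The intervention breaks the incoming arrows to D: D = -2Z - 3B - 3 no longer applies, and D = -1.
E = Y - D - 3  [with Y=6, D=-1]  = 4
Without intervention: B = -2Y + 4  [with Y=6]  = -8; Z = Y - 2W + 5  [with Y=6, W=-1]  = 13; D = -2Z - 3B - 3  [with Z=13, B=-8]  = -5; E = Y - D - 3  [with Y=6, D=-5]  = 8.
Change = 4 − 8 = -4.

-4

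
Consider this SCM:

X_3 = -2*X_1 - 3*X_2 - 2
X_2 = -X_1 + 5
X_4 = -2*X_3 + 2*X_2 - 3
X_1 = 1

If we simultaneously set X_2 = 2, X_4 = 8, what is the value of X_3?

-10

The joint intervention fixes X_2 = 2, X_4 = 8, removing each variable's own equation.
X_3 = -2*X_1 - 3*X_2 - 2  [with X_1=1, X_2=2]  = -10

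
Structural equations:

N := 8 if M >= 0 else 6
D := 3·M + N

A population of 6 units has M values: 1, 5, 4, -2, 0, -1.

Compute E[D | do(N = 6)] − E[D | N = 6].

8

do(N=6) breaks N's dependence on M. With N=6 fixed, D across the units is 9, 21, 18, 0, 6, 3, mean 9.5.
E[D|N=6] averages over only the 2 units with N=6 (M = -2, -1): D = 0, 3, mean 1.5.
Difference = 9.5 − 1.5 = 8.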